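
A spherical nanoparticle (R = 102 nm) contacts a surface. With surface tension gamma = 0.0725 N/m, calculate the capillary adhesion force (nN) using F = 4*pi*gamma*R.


Convert radius: R = 102 nm = 1.02e-07 m
F = 4 * pi * gamma * R
F = 4 * pi * 0.0725 * 1.02e-07
F = 9.29283e-08 N = 92.9283 nN

92.9283


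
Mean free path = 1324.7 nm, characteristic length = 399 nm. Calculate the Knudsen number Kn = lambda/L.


Knudsen number Kn = lambda / L
Kn = 1324.7 / 399
Kn = 3.3201

3.3201


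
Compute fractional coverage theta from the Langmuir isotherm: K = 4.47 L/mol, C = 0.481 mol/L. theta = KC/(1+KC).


Langmuir isotherm: theta = K*C / (1 + K*C)
K*C = 4.47 * 0.481 = 2.15007
theta = 2.15007 / (1 + 2.15007) = 2.15007 / 3.15007
theta = 0.6825

0.6825


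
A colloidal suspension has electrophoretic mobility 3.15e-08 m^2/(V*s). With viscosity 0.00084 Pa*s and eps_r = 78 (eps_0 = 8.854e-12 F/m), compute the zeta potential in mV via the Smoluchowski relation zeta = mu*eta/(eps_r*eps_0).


Smoluchowski equation: zeta = mu * eta / (eps_r * eps_0)
zeta = 3.15e-08 * 0.00084 / (78 * 8.854e-12)
zeta = 0.038314 V = 38.31 mV

38.31


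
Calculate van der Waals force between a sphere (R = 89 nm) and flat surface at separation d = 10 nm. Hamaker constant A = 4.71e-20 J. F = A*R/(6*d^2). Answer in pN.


Convert to SI: R = 89 nm = 8.9e-08 m, d = 10 nm = 1e-08 m
F = A * R / (6 * d^2)
F = 4.71e-20 * 8.9e-08 / (6 * (1e-08)^2)
F = 6.9865e-12 N = 6.986 pN

6.986


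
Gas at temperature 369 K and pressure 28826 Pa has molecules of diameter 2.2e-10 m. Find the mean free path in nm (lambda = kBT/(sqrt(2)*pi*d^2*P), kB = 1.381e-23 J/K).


Mean free path: lambda = kB*T / (sqrt(2) * pi * d^2 * P)
lambda = 1.381e-23 * 369 / (sqrt(2) * pi * (2.2e-10)^2 * 28826)
lambda = 8.22101e-07 m
lambda = 822.1 nm

822.1


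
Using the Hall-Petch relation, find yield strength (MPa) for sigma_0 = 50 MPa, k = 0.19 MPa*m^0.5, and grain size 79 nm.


d = 79 nm = 7.9e-08 m
sqrt(d) = 0.0002810694
Hall-Petch contribution = k / sqrt(d) = 0.19 / 0.0002810694 = 676.0 MPa
sigma = sigma_0 + k/sqrt(d) = 50 + 676.0 = 726.0 MPa

726.0


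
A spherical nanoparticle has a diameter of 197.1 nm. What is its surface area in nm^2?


Radius r = 197.1/2 = 98.55 nm
Surface area SA = 4 * pi * r^2
SA = 4 * pi * (98.55)^2
SA = 122045.88 nm^2

122045.88


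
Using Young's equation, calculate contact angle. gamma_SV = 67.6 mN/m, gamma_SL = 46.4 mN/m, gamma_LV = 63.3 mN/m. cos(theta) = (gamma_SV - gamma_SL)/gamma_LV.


cos(theta) = (gamma_SV - gamma_SL) / gamma_LV
cos(theta) = (67.6 - 46.4) / 63.3
cos(theta) = 0.334913
theta = arccos(0.334913) = 70.43 degrees

70.43


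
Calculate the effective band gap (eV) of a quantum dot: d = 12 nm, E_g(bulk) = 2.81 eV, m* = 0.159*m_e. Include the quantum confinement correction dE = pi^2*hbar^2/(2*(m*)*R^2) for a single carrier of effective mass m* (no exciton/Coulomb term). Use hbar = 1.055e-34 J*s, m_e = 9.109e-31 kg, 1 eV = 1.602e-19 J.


Radius R = 12/2 nm = 6e-09 m
Confinement energy dE = pi^2 * hbar^2 / (2 * m_eff * m_e * R^2)
dE = pi^2 * (1.055e-34)^2 / (2 * 0.159 * 9.109e-31 * (6e-09)^2) J, divided by 1.602e-19 J/eV
dE = 0.0658 eV
Total band gap = E_g(bulk) + dE = 2.81 + 0.0658 = 2.8758 eV

2.8758


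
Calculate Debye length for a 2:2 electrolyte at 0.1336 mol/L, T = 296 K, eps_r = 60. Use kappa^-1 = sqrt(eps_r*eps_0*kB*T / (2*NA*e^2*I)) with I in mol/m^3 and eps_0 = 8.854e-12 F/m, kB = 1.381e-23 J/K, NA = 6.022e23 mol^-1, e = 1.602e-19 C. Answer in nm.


Ionic strength I = 0.1336 * 2^2 * 1000 = 534.4 mol/m^3
kappa^-1 = sqrt(60 * 8.854e-12 * 1.381e-23 * 296 / (2 * 6.022e23 * (1.602e-19)^2 * 534.4))
kappa^-1 = 0.363 nm

0.363


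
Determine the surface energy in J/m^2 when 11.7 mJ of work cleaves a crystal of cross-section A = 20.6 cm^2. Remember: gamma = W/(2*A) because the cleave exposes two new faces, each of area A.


Convert: A = 20.6 cm^2 = 0.00206 m^2, W = 11.7 mJ = 0.0117 J
Cleaving exposes two faces of area A, so total new surface = 2*A and gamma = W / (2*A)
gamma = 0.0117 / (2 * 0.00206)
gamma = 2.84 J/m^2

2.84


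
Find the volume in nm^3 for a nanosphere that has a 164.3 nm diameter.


Radius r = 164.3/2 = 82.15 nm
Volume V = (4/3) * pi * r^3
V = (4/3) * pi * (82.15)^3
V = 2322262.52 nm^3

2322262.52


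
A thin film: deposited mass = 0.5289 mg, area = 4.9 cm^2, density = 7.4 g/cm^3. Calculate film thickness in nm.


Convert: m = 0.5289 mg = 5.2890e-07 kg, A = 4.9 cm^2 = 4.9000e-04 m^2, rho = 7.4 g/cm^3 = 7400 kg/m^3
t = m / (A * rho)
t = 5.2890e-07 / (4.9000e-04 * 7400)
t = 1.4586e-07 m = 145.9 nm

145.9


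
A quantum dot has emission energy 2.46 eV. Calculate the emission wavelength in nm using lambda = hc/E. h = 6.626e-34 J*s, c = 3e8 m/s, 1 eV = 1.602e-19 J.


Convert energy: E = 2.46 eV = 2.46 * 1.602e-19 = 3.94092e-19 J
lambda = h*c / E = 6.626e-34 * 3e8 / 3.94092e-19
lambda = 5.044e-07 m = 504.4 nm

504.4


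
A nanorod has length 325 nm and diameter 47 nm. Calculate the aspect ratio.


Aspect ratio AR = length / diameter
AR = 325 / 47
AR = 6.91

6.91


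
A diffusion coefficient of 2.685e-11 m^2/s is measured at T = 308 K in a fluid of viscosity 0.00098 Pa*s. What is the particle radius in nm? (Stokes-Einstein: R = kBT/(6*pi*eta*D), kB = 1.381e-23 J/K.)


Stokes-Einstein: R = kB*T / (6*pi*eta*D)
R = 1.381e-23 * 308 / (6 * pi * 0.00098 * 2.685e-11)
R = 8.57577e-09 m = 8.58 nm

8.58


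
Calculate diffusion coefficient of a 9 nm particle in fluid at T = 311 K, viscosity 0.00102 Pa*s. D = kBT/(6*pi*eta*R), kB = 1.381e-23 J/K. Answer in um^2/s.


Radius R = 9/2 = 4.5 nm = 4.5e-09 m
D = kB*T / (6*pi*eta*R)
D = 1.381e-23 * 311 / (6 * pi * 0.00102 * 4.5e-09)
D = 4.9641e-11 m^2/s = 49.641 um^2/s

49.641


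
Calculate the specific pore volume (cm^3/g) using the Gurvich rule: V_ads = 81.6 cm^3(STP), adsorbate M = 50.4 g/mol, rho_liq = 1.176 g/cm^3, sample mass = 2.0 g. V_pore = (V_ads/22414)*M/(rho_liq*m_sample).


Moles adsorbed n = V_ads / 22414 = 81.6 / 22414 = 3.640582e-03 mol
Liquid volume V_liq = n * M / rho_liq = 3.640582e-03 * 50.4 / 1.176 = 0.15602 cm^3
Specific pore volume V_pore = V_liq / m_sample = 0.15602 / 2.0
V_pore = 0.078 cm^3/g

0.078


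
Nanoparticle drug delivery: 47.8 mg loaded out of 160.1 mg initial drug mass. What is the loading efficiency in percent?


Drug loading efficiency = (drug loaded / drug initial) * 100
DLE = 47.8 / 160.1 * 100
DLE = 0.2986 * 100
DLE = 29.86%

29.86


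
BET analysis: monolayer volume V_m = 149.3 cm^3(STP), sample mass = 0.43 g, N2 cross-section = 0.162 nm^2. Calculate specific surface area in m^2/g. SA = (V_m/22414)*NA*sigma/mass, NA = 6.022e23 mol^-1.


Number of moles in monolayer = V_m / 22414 = 149.3 / 22414 = 0.00666102
Number of molecules = moles * NA = 0.00666102 * 6.022e23
SA = molecules * sigma / mass
SA = (149.3 / 22414) * 6.022e23 * 0.162e-18 / 0.43
SA = 1511.2 m^2/g

1511.2


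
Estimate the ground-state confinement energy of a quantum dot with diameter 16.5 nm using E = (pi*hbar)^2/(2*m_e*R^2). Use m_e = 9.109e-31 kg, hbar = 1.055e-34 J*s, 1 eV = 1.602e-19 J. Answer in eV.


Radius R = 16.5/2 = 8.25 nm = 8.25e-09 m
E = (pi * 1.055e-34)^2 / (2 * 9.109e-31 * (8.25e-09)^2)
E(J) = 8.85923e-22
E = E(J) / 1.602e-19 = 0.0055 eV

0.0055


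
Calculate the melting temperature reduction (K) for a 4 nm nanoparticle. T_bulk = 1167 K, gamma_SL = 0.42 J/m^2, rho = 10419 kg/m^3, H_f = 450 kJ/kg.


Radius R = 4/2 = 2 nm = 2e-09 m
Convert H_f = 450 kJ/kg = 450000 J/kg
dT = 2 * gamma_SL * T_bulk / (rho * H_f * R)
dT = 2 * 0.42 * 1167 / (10419 * 450000 * 2e-09)
dT = 104.5 K

104.5


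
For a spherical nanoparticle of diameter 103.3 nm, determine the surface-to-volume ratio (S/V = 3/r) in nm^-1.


Radius r = 103.3/2 = 51.65 nm
S/V = 3 / r = 3 / 51.65
S/V = 0.0581 nm^-1

0.0581


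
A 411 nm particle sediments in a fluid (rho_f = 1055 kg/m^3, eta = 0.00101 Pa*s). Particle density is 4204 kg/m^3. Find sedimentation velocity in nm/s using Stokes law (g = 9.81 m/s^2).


Radius R = 411/2 nm = 2.055e-07 m
Density difference = 4204 - 1055 = 3149 kg/m^3
v = 2 * R^2 * (rho_p - rho_f) * g / (9 * eta)
v = 2 * (2.055e-07)^2 * 3149 * 9.81 / (9 * 0.00101)
v = 2.87033e-07 m/s = 287.0327 nm/s

287.0327


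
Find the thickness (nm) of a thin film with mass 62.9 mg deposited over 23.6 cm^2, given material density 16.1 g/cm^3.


Convert: m = 62.9 mg = 6.2900e-05 kg, A = 23.6 cm^2 = 2.3600e-03 m^2, rho = 16.1 g/cm^3 = 16100 kg/m^3
t = m / (A * rho)
t = 6.2900e-05 / (2.3600e-03 * 16100)
t = 1.6554e-06 m = 1655.4 nm

1655.4


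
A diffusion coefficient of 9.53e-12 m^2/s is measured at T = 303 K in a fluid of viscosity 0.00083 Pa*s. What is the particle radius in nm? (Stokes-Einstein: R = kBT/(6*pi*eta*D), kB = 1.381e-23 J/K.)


Stokes-Einstein: R = kB*T / (6*pi*eta*D)
R = 1.381e-23 * 303 / (6 * pi * 0.00083 * 9.53e-12)
R = 2.80649e-08 m = 28.06 nm

28.06


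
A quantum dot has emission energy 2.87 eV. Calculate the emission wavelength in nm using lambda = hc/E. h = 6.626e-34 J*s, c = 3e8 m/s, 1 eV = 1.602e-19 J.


Convert energy: E = 2.87 eV = 2.87 * 1.602e-19 = 4.59774e-19 J
lambda = h*c / E = 6.626e-34 * 3e8 / 4.59774e-19
lambda = 4.32343e-07 m = 432.3 nm

432.3


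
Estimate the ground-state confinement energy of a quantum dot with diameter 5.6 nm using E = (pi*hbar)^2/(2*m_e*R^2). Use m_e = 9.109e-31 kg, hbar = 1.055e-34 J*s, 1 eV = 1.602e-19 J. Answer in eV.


Radius R = 5.6/2 = 2.8 nm = 2.8e-09 m
E = (pi * 1.055e-34)^2 / (2 * 9.109e-31 * (2.8e-09)^2)
E(J) = 7.69109e-21
E = E(J) / 1.602e-19 = 0.048 eV

0.048


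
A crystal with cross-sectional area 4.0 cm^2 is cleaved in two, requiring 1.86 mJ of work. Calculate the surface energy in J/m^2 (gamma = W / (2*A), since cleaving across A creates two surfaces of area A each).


Convert: A = 4.0 cm^2 = 0.0004 m^2, W = 1.86 mJ = 0.00186 J
Cleaving exposes two faces of area A, so total new surface = 2*A and gamma = W / (2*A)
gamma = 0.00186 / (2 * 0.0004)
gamma = 2.325 J/m^2

2.325


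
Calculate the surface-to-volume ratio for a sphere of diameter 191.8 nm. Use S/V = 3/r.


Radius r = 191.8/2 = 95.9 nm
S/V = 3 / r = 3 / 95.9
S/V = 0.0313 nm^-1

0.0313


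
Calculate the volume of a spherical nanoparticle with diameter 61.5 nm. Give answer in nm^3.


Radius r = 61.5/2 = 30.75 nm
Volume V = (4/3) * pi * r^3
V = (4/3) * pi * (30.75)^3
V = 121793.46 nm^3

121793.46


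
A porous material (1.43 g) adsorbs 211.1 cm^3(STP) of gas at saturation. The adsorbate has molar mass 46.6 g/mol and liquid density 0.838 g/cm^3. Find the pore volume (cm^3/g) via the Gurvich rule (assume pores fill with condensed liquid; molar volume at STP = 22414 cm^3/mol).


Moles adsorbed n = V_ads / 22414 = 211.1 / 22414 = 9.418221e-03 mol
Liquid volume V_liq = n * M / rho_liq = 9.418221e-03 * 46.6 / 0.838 = 0.52373 cm^3
Specific pore volume V_pore = V_liq / m_sample = 0.52373 / 1.43
V_pore = 0.3662 cm^3/g

0.3662


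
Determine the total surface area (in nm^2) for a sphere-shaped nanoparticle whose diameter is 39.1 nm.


Radius r = 39.1/2 = 19.55 nm
Surface area SA = 4 * pi * r^2
SA = 4 * pi * (19.55)^2
SA = 4802.9 nm^2

4802.9


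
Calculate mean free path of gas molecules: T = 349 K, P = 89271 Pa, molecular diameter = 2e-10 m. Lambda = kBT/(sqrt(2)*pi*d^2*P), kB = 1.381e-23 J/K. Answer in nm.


Mean free path: lambda = kB*T / (sqrt(2) * pi * d^2 * P)
lambda = 1.381e-23 * 349 / (sqrt(2) * pi * (2e-10)^2 * 89271)
lambda = 3.03797e-07 m
lambda = 303.8 nm

303.8


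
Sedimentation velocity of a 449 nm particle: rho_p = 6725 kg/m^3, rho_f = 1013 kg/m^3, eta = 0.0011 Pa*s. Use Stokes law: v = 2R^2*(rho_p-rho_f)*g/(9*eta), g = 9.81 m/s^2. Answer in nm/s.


Radius R = 449/2 nm = 2.245e-07 m
Density difference = 6725 - 1013 = 5712 kg/m^3
v = 2 * R^2 * (rho_p - rho_f) * g / (9 * eta)
v = 2 * (2.245e-07)^2 * 5712 * 9.81 / (9 * 0.0011)
v = 5.70538e-07 m/s = 570.5382 nm/s

570.5382


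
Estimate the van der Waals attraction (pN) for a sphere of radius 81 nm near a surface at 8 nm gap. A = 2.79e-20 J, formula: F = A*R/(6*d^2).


Convert to SI: R = 81 nm = 8.1e-08 m, d = 8 nm = 8e-09 m
F = A * R / (6 * d^2)
F = 2.79e-20 * 8.1e-08 / (6 * (8e-09)^2)
F = 5.88516e-12 N = 5.885 pN

5.885


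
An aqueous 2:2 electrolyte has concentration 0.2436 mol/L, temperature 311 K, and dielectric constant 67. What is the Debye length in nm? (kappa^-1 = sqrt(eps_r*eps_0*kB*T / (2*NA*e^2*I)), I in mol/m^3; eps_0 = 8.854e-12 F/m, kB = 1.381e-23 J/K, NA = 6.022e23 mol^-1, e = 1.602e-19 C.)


Ionic strength I = 0.2436 * 2^2 * 1000 = 974.4 mol/m^3
kappa^-1 = sqrt(67 * 8.854e-12 * 1.381e-23 * 311 / (2 * 6.022e23 * (1.602e-19)^2 * 974.4))
kappa^-1 = 0.291 nm

0.291


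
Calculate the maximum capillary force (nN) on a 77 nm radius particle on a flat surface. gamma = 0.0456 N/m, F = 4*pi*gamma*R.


Convert radius: R = 77 nm = 7.7e-08 m
F = 4 * pi * gamma * R
F = 4 * pi * 0.0456 * 7.7e-08
F = 4.4123e-08 N = 44.123 nN

44.123


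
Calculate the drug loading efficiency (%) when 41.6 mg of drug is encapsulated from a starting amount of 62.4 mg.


Drug loading efficiency = (drug loaded / drug initial) * 100
DLE = 41.6 / 62.4 * 100
DLE = 0.6667 * 100
DLE = 66.67%

66.67


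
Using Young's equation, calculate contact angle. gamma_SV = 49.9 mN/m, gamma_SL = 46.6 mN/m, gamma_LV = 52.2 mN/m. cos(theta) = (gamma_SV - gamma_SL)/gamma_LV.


cos(theta) = (gamma_SV - gamma_SL) / gamma_LV
cos(theta) = (49.9 - 46.6) / 52.2
cos(theta) = 0.063218
theta = arccos(0.063218) = 86.38 degrees

86.38


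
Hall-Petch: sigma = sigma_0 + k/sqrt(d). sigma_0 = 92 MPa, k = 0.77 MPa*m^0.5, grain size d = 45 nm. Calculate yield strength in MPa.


d = 45 nm = 4.5e-08 m
sqrt(d) = 0.000212132
Hall-Petch contribution = k / sqrt(d) = 0.77 / 0.000212132 = 3629.8 MPa
sigma = sigma_0 + k/sqrt(d) = 92 + 3629.8 = 3721.8 MPa

3721.8


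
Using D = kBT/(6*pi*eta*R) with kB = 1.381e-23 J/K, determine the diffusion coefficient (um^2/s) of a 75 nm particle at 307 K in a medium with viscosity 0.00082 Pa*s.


Radius R = 75/2 = 37.5 nm = 3.75e-08 m
D = kB*T / (6*pi*eta*R)
D = 1.381e-23 * 307 / (6 * pi * 0.00082 * 3.75e-08)
D = 7.31452e-12 m^2/s = 7.315 um^2/s

7.315


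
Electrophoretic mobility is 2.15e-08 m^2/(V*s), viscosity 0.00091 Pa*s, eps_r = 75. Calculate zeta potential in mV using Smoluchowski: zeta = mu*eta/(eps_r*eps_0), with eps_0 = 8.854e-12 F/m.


Smoluchowski equation: zeta = mu * eta / (eps_r * eps_0)
zeta = 2.15e-08 * 0.00091 / (75 * 8.854e-12)
zeta = 0.029463 V = 29.46 mV

29.46


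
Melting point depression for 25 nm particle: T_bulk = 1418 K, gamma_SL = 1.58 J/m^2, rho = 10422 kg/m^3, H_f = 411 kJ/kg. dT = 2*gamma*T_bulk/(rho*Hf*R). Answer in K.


Radius R = 25/2 = 12.5 nm = 1.25e-08 m
Convert H_f = 411 kJ/kg = 411000 J/kg
dT = 2 * gamma_SL * T_bulk / (rho * H_f * R)
dT = 2 * 1.58 * 1418 / (10422 * 411000 * 1.25e-08)
dT = 83.7 K

83.7


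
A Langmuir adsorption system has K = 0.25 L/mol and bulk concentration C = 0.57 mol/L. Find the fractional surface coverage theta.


Langmuir isotherm: theta = K*C / (1 + K*C)
K*C = 0.25 * 0.57 = 0.1425
theta = 0.1425 / (1 + 0.1425) = 0.1425 / 1.1425
theta = 0.1247

0.1247


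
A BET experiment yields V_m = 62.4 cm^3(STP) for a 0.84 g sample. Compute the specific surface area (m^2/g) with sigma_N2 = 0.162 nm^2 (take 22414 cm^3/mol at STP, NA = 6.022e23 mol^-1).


Number of moles in monolayer = V_m / 22414 = 62.4 / 22414 = 0.00278397
Number of molecules = moles * NA = 0.00278397 * 6.022e23
SA = molecules * sigma / mass
SA = (62.4 / 22414) * 6.022e23 * 0.162e-18 / 0.84
SA = 323.3 m^2/g

323.3


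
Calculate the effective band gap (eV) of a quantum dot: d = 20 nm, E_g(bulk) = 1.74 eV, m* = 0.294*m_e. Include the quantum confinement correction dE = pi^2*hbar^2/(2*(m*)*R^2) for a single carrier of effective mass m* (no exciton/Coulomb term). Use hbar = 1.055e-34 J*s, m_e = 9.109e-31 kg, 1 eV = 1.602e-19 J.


Radius R = 20/2 nm = 1e-08 m
Confinement energy dE = pi^2 * hbar^2 / (2 * m_eff * m_e * R^2)
dE = pi^2 * (1.055e-34)^2 / (2 * 0.294 * 9.109e-31 * (1e-08)^2) J, divided by 1.602e-19 J/eV
dE = 0.0128 eV
Total band gap = E_g(bulk) + dE = 1.74 + 0.0128 = 1.7528 eV

1.7528


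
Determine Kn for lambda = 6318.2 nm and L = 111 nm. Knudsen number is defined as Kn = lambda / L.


Knudsen number Kn = lambda / L
Kn = 6318.2 / 111
Kn = 56.9207

56.9207


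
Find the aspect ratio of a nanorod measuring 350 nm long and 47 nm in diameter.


Aspect ratio AR = length / diameter
AR = 350 / 47
AR = 7.45

7.45


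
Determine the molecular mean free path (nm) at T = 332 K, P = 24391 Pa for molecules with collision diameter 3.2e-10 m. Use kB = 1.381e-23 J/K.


Mean free path: lambda = kB*T / (sqrt(2) * pi * d^2 * P)
lambda = 1.381e-23 * 332 / (sqrt(2) * pi * (3.2e-10)^2 * 24391)
lambda = 4.13178e-07 m
lambda = 413.18 nm

413.18


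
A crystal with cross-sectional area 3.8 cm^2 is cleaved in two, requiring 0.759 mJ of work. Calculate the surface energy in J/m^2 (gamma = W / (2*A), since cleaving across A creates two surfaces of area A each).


Convert: A = 3.8 cm^2 = 0.00038 m^2, W = 0.759 mJ = 0.000759 J
Cleaving exposes two faces of area A, so total new surface = 2*A and gamma = W / (2*A)
gamma = 0.000759 / (2 * 0.00038)
gamma = 0.999 J/m^2

0.999


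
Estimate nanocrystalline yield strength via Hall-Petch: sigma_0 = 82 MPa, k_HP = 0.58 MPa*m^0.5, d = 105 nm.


d = 105 nm = 1.05e-07 m
sqrt(d) = 0.000324037
Hall-Petch contribution = k / sqrt(d) = 0.58 / 0.000324037 = 1789.9 MPa
sigma = sigma_0 + k/sqrt(d) = 82 + 1789.9 = 1871.9 MPa

1871.9


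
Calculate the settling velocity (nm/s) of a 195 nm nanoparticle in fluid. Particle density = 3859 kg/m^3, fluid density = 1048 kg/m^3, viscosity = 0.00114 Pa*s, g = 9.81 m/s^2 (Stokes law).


Radius R = 195/2 nm = 9.75e-08 m
Density difference = 3859 - 1048 = 2811 kg/m^3
v = 2 * R^2 * (rho_p - rho_f) * g / (9 * eta)
v = 2 * (9.75e-08)^2 * 2811 * 9.81 / (9 * 0.00114)
v = 5.11001e-08 m/s = 51.1001 nm/s

51.1001


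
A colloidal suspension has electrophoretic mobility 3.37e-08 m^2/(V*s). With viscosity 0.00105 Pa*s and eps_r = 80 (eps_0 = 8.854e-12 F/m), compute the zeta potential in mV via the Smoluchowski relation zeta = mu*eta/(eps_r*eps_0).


Smoluchowski equation: zeta = mu * eta / (eps_r * eps_0)
zeta = 3.37e-08 * 0.00105 / (80 * 8.854e-12)
zeta = 0.049956 V = 49.96 mV

49.96


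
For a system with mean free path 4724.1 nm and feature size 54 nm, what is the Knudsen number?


Knudsen number Kn = lambda / L
Kn = 4724.1 / 54
Kn = 87.4833

87.4833


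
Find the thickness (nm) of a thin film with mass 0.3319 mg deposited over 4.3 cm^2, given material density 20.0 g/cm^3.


Convert: m = 0.3319 mg = 3.3190e-07 kg, A = 4.3 cm^2 = 4.3000e-04 m^2, rho = 20.0 g/cm^3 = 20000 kg/m^3
t = m / (A * rho)
t = 3.3190e-07 / (4.3000e-04 * 20000)
t = 3.8593e-08 m = 38.6 nm

38.6


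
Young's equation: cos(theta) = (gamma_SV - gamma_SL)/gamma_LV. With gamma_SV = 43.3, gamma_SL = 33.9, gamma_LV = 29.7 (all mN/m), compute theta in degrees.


cos(theta) = (gamma_SV - gamma_SL) / gamma_LV
cos(theta) = (43.3 - 33.9) / 29.7
cos(theta) = 0.316498
theta = arccos(0.316498) = 71.55 degrees

71.55


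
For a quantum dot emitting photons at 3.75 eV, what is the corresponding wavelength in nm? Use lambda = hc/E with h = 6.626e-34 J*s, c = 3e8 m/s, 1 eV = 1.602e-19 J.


Convert energy: E = 3.75 eV = 3.75 * 1.602e-19 = 6.0075e-19 J
lambda = h*c / E = 6.626e-34 * 3e8 / 6.0075e-19
lambda = 3.30886e-07 m = 330.9 nm

330.9


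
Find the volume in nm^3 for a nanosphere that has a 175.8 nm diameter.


Radius r = 175.8/2 = 87.9 nm
Volume V = (4/3) * pi * r^3
V = (4/3) * pi * (87.9)^3
V = 2844822.9 nm^3

2844822.9


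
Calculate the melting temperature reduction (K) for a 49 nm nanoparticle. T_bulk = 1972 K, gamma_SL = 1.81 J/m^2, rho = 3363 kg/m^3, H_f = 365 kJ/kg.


Radius R = 49/2 = 24.5 nm = 2.45e-08 m
Convert H_f = 365 kJ/kg = 365000 J/kg
dT = 2 * gamma_SL * T_bulk / (rho * H_f * R)
dT = 2 * 1.81 * 1972 / (3363 * 365000 * 2.45e-08)
dT = 237.4 K

237.4


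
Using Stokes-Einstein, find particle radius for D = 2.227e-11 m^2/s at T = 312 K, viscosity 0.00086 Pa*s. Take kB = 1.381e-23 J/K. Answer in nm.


Stokes-Einstein: R = kB*T / (6*pi*eta*D)
R = 1.381e-23 * 312 / (6 * pi * 0.00086 * 2.227e-11)
R = 1.19352e-08 m = 11.94 nm

11.94


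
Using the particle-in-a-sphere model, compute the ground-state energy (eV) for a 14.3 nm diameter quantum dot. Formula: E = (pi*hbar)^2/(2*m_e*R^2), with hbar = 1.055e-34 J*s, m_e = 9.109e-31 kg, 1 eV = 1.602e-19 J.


Radius R = 14.3/2 = 7.15 nm = 7.15e-09 m
E = (pi * 1.055e-34)^2 / (2 * 9.109e-31 * (7.15e-09)^2)
E(J) = 1.17948e-21
E = E(J) / 1.602e-19 = 0.0074 eV

0.0074


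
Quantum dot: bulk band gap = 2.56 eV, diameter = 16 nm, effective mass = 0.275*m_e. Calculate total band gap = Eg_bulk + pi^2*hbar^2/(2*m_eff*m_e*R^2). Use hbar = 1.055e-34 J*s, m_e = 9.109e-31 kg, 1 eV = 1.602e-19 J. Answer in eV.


Radius R = 16/2 nm = 8e-09 m
Confinement energy dE = pi^2 * hbar^2 / (2 * m_eff * m_e * R^2)
dE = pi^2 * (1.055e-34)^2 / (2 * 0.275 * 9.109e-31 * (8e-09)^2) J, divided by 1.602e-19 J/eV
dE = 0.0214 eV
Total band gap = E_g(bulk) + dE = 2.56 + 0.0214 = 2.5814 eV

2.5814


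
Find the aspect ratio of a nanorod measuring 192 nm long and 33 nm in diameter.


Aspect ratio AR = length / diameter
AR = 192 / 33
AR = 5.82

5.82


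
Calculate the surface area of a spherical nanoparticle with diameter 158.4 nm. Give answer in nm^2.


Radius r = 158.4/2 = 79.2 nm
Surface area SA = 4 * pi * r^2
SA = 4 * pi * (79.2)^2
SA = 78824.32 nm^2

78824.32


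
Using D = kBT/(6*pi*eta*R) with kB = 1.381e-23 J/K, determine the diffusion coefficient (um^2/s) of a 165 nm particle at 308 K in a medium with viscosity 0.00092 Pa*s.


Radius R = 165/2 = 82.5 nm = 8.25e-08 m
D = kB*T / (6*pi*eta*R)
D = 1.381e-23 * 308 / (6 * pi * 0.00092 * 8.25e-08)
D = 2.97305e-12 m^2/s = 2.973 um^2/s

2.973


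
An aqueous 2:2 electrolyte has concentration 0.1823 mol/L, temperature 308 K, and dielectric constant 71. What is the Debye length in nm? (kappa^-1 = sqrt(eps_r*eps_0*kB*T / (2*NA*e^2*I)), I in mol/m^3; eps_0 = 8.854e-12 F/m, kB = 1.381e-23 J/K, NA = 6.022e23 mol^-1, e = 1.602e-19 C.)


Ionic strength I = 0.1823 * 2^2 * 1000 = 729.2 mol/m^3
kappa^-1 = sqrt(71 * 8.854e-12 * 1.381e-23 * 308 / (2 * 6.022e23 * (1.602e-19)^2 * 729.2))
kappa^-1 = 0.344 nm

0.344


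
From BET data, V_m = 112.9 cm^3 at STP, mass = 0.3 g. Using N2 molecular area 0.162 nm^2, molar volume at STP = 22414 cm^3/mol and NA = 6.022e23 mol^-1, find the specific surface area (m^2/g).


Number of moles in monolayer = V_m / 22414 = 112.9 / 22414 = 0.00503703
Number of molecules = moles * NA = 0.00503703 * 6.022e23
SA = molecules * sigma / mass
SA = (112.9 / 22414) * 6.022e23 * 0.162e-18 / 0.3
SA = 1638.0 m^2/g

1638.0


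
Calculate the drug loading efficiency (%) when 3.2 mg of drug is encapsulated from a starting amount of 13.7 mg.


Drug loading efficiency = (drug loaded / drug initial) * 100
DLE = 3.2 / 13.7 * 100
DLE = 0.2336 * 100
DLE = 23.36%

23.36


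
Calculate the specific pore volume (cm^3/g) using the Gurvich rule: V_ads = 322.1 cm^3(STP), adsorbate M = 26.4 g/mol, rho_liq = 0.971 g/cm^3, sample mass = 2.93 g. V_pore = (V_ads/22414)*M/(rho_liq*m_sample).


Moles adsorbed n = V_ads / 22414 = 322.1 / 22414 = 1.437048e-02 mol
Liquid volume V_liq = n * M / rho_liq = 1.437048e-02 * 26.4 / 0.971 = 0.39071 cm^3
Specific pore volume V_pore = V_liq / m_sample = 0.39071 / 2.93
V_pore = 0.1333 cm^3/g

0.1333


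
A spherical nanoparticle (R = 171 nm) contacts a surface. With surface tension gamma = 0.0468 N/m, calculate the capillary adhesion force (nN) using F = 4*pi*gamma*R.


Convert radius: R = 171 nm = 1.71e-07 m
F = 4 * pi * gamma * R
F = 4 * pi * 0.0468 * 1.71e-07
F = 1.00566e-07 N = 100.5662 nN

100.5662


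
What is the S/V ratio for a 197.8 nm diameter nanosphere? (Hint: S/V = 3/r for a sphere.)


Radius r = 197.8/2 = 98.9 nm
S/V = 3 / r = 3 / 98.9
S/V = 0.0303 nm^-1

0.0303


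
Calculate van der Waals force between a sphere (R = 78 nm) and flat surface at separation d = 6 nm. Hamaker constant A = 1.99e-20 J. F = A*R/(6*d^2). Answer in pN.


Convert to SI: R = 78 nm = 7.8e-08 m, d = 6 nm = 6e-09 m
F = A * R / (6 * d^2)
F = 1.99e-20 * 7.8e-08 / (6 * (6e-09)^2)
F = 7.18611e-12 N = 7.186 pN

7.186


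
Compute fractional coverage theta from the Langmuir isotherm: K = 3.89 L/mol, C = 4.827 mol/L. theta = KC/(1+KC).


Langmuir isotherm: theta = K*C / (1 + K*C)
K*C = 3.89 * 4.827 = 18.77703
theta = 18.77703 / (1 + 18.77703) = 18.77703 / 19.77703
theta = 0.9494

0.9494


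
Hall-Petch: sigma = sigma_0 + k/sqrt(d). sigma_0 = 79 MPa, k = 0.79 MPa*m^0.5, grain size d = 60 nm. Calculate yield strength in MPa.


d = 60 nm = 6e-08 m
sqrt(d) = 0.000244949
Hall-Petch contribution = k / sqrt(d) = 0.79 / 0.000244949 = 3225.2 MPa
sigma = sigma_0 + k/sqrt(d) = 79 + 3225.2 = 3304.2 MPa

3304.2


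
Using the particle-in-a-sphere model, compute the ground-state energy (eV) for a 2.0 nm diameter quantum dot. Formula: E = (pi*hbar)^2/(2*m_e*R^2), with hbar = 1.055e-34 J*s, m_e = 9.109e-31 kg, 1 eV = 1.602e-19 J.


Radius R = 2.0/2 = 1 nm = 1e-09 m
E = (pi * 1.055e-34)^2 / (2 * 9.109e-31 * (1e-09)^2)
E(J) = 6.02981e-20
E = E(J) / 1.602e-19 = 0.3764 eV

0.3764


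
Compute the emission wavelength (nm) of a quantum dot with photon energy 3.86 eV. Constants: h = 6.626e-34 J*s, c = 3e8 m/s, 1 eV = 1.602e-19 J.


Convert energy: E = 3.86 eV = 3.86 * 1.602e-19 = 6.18372e-19 J
lambda = h*c / E = 6.626e-34 * 3e8 / 6.18372e-19
lambda = 3.21457e-07 m = 321.5 nm

321.5


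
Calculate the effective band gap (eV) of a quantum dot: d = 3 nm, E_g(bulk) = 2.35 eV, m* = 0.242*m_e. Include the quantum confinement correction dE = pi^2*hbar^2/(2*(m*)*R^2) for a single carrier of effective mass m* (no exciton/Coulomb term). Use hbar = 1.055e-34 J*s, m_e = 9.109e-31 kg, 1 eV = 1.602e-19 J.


Radius R = 3/2 nm = 1.5e-09 m
Confinement energy dE = pi^2 * hbar^2 / (2 * m_eff * m_e * R^2)
dE = pi^2 * (1.055e-34)^2 / (2 * 0.242 * 9.109e-31 * (1.5e-09)^2) J, divided by 1.602e-19 J/eV
dE = 0.6913 eV
Total band gap = E_g(bulk) + dE = 2.35 + 0.6913 = 3.0413 eV

3.0413


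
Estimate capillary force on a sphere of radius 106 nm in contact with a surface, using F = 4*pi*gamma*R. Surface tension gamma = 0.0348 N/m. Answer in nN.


Convert radius: R = 106 nm = 1.06e-07 m
F = 4 * pi * gamma * R
F = 4 * pi * 0.0348 * 1.06e-07
F = 4.63548e-08 N = 46.3548 nN

46.3548


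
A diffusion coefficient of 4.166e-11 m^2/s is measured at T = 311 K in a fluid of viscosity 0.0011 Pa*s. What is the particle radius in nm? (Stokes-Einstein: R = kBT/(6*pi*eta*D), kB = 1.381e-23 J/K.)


Stokes-Einstein: R = kB*T / (6*pi*eta*D)
R = 1.381e-23 * 311 / (6 * pi * 0.0011 * 4.166e-11)
R = 4.97211e-09 m = 4.97 nm

4.97


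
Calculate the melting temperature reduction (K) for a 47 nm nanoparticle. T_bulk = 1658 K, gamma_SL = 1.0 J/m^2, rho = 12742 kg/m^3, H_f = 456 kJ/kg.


Radius R = 47/2 = 23.5 nm = 2.35e-08 m
Convert H_f = 456 kJ/kg = 456000 J/kg
dT = 2 * gamma_SL * T_bulk / (rho * H_f * R)
dT = 2 * 1.0 * 1658 / (12742 * 456000 * 2.35e-08)
dT = 24.3 K

24.3


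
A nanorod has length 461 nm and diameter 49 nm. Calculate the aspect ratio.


Aspect ratio AR = length / diameter
AR = 461 / 49
AR = 9.41

9.41


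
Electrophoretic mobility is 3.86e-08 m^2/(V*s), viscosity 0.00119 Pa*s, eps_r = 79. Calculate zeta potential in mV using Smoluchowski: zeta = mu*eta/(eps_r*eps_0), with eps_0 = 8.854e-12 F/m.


Smoluchowski equation: zeta = mu * eta / (eps_r * eps_0)
zeta = 3.86e-08 * 0.00119 / (79 * 8.854e-12)
zeta = 0.06567 V = 65.67 mV

65.67


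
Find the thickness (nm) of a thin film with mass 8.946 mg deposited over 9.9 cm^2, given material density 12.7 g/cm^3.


Convert: m = 8.946 mg = 8.9460e-06 kg, A = 9.9 cm^2 = 9.9000e-04 m^2, rho = 12.7 g/cm^3 = 12700 kg/m^3
t = m / (A * rho)
t = 8.9460e-06 / (9.9000e-04 * 12700)
t = 7.1152e-07 m = 711.5 nm

711.5


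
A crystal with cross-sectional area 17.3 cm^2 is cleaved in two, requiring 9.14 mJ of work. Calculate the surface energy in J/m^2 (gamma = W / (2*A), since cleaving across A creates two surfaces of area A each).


Convert: A = 17.3 cm^2 = 0.00173 m^2, W = 9.14 mJ = 0.00914 J
Cleaving exposes two faces of area A, so total new surface = 2*A and gamma = W / (2*A)
gamma = 0.00914 / (2 * 0.00173)
gamma = 2.642 J/m^2

2.642


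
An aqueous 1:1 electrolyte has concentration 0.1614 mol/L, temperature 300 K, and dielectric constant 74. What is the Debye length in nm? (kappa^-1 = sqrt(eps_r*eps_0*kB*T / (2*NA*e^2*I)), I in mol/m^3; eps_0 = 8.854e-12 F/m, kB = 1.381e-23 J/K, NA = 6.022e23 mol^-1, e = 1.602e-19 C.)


Ionic strength I = 0.1614 * 1^2 * 1000 = 161.4 mol/m^3
kappa^-1 = sqrt(74 * 8.854e-12 * 1.381e-23 * 300 / (2 * 6.022e23 * (1.602e-19)^2 * 161.4))
kappa^-1 = 0.738 nm

0.738


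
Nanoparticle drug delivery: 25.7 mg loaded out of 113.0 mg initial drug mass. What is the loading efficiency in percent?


Drug loading efficiency = (drug loaded / drug initial) * 100
DLE = 25.7 / 113.0 * 100
DLE = 0.2274 * 100
DLE = 22.74%

22.74


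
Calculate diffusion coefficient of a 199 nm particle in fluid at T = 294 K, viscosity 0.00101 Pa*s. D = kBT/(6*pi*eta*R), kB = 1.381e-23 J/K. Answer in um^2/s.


Radius R = 199/2 = 99.5 nm = 9.95e-08 m
D = kB*T / (6*pi*eta*R)
D = 1.381e-23 * 294 / (6 * pi * 0.00101 * 9.95e-08)
D = 2.14336e-12 m^2/s = 2.143 um^2/s

2.143


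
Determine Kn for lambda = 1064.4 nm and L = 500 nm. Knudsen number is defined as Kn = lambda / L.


Knudsen number Kn = lambda / L
Kn = 1064.4 / 500
Kn = 2.1288

2.1288


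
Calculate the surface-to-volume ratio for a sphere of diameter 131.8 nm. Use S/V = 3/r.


Radius r = 131.8/2 = 65.9 nm
S/V = 3 / r = 3 / 65.9
S/V = 0.0455 nm^-1

0.0455


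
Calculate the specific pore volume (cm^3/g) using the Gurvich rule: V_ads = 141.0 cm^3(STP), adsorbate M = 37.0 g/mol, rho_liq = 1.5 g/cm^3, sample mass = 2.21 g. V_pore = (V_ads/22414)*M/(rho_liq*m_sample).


Moles adsorbed n = V_ads / 22414 = 141.0 / 22414 = 6.290711e-03 mol
Liquid volume V_liq = n * M / rho_liq = 6.290711e-03 * 37.0 / 1.5 = 0.15517 cm^3
Specific pore volume V_pore = V_liq / m_sample = 0.15517 / 2.21
V_pore = 0.0702 cm^3/g

0.0702


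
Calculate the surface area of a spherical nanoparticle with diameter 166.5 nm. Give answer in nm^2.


Radius r = 166.5/2 = 83.25 nm
Surface area SA = 4 * pi * r^2
SA = 4 * pi * (83.25)^2
SA = 87092.02 nm^2

87092.02


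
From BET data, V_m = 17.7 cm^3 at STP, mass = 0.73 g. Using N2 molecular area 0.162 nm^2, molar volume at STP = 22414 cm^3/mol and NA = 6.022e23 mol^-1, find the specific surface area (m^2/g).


Number of moles in monolayer = V_m / 22414 = 17.7 / 22414 = 0.00078969
Number of molecules = moles * NA = 0.00078969 * 6.022e23
SA = molecules * sigma / mass
SA = (17.7 / 22414) * 6.022e23 * 0.162e-18 / 0.73
SA = 105.5 m^2/g

105.5


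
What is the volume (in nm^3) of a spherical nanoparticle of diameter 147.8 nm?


Radius r = 147.8/2 = 73.9 nm
Volume V = (4/3) * pi * r^3
V = (4/3) * pi * (73.9)^3
V = 1690526.27 nm^3

1690526.27


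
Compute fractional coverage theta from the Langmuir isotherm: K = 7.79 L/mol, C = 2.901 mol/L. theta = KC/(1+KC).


Langmuir isotherm: theta = K*C / (1 + K*C)
K*C = 7.79 * 2.901 = 22.59879
theta = 22.59879 / (1 + 22.59879) = 22.59879 / 23.59879
theta = 0.9576

0.9576


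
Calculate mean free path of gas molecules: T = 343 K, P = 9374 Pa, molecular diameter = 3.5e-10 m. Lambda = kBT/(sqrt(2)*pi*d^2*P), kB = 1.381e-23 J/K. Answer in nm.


Mean free path: lambda = kB*T / (sqrt(2) * pi * d^2 * P)
lambda = 1.381e-23 * 343 / (sqrt(2) * pi * (3.5e-10)^2 * 9374)
lambda = 9.28457e-07 m
lambda = 928.46 nm

928.46


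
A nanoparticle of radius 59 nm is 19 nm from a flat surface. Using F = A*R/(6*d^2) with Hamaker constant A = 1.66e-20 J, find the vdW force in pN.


Convert to SI: R = 59 nm = 5.9e-08 m, d = 19 nm = 1.9e-08 m
F = A * R / (6 * d^2)
F = 1.66e-20 * 5.9e-08 / (6 * (1.9e-08)^2)
F = 4.5217e-13 N = 0.452 pN

0.452


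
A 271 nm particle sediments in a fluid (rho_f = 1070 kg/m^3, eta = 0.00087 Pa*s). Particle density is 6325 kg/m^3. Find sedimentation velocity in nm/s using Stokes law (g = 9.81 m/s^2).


Radius R = 271/2 nm = 1.355e-07 m
Density difference = 6325 - 1070 = 5255 kg/m^3
v = 2 * R^2 * (rho_p - rho_f) * g / (9 * eta)
v = 2 * (1.355e-07)^2 * 5255 * 9.81 / (9 * 0.00087)
v = 2.41762e-07 m/s = 241.7623 nm/s

241.7623


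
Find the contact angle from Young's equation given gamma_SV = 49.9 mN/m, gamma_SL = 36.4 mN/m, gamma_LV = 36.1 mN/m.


cos(theta) = (gamma_SV - gamma_SL) / gamma_LV
cos(theta) = (49.9 - 36.4) / 36.1
cos(theta) = 0.373961
theta = arccos(0.373961) = 68.04 degrees

68.04


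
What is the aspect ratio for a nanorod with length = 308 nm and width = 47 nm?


Aspect ratio AR = length / diameter
AR = 308 / 47
AR = 6.55

6.55


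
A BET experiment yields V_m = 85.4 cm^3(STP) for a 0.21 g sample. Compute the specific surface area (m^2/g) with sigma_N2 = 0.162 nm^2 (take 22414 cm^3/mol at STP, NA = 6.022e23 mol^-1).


Number of moles in monolayer = V_m / 22414 = 85.4 / 22414 = 0.00381012
Number of molecules = moles * NA = 0.00381012 * 6.022e23
SA = molecules * sigma / mass
SA = (85.4 / 22414) * 6.022e23 * 0.162e-18 / 0.21
SA = 1770.0 m^2/g

1770.0


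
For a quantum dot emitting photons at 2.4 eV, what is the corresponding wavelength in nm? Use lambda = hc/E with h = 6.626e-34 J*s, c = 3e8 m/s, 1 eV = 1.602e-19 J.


Convert energy: E = 2.4 eV = 2.4 * 1.602e-19 = 3.8448e-19 J
lambda = h*c / E = 6.626e-34 * 3e8 / 3.8448e-19
lambda = 5.1701e-07 m = 517.0 nm

517.0


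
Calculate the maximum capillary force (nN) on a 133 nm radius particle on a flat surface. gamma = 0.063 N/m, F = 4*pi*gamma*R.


Convert radius: R = 133 nm = 1.33e-07 m
F = 4 * pi * gamma * R
F = 4 * pi * 0.063 * 1.33e-07
F = 1.05294e-07 N = 105.2936 nN

105.2936


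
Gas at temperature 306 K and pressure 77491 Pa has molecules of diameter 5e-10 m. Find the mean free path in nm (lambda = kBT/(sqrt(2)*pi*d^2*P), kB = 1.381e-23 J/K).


Mean free path: lambda = kB*T / (sqrt(2) * pi * d^2 * P)
lambda = 1.381e-23 * 306 / (sqrt(2) * pi * (5e-10)^2 * 77491)
lambda = 4.90975e-08 m
lambda = 49.1 nm

49.1


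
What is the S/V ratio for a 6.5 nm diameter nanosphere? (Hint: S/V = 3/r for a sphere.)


Radius r = 6.5/2 = 3.25 nm
S/V = 3 / r = 3 / 3.25
S/V = 0.9231 nm^-1

0.9231


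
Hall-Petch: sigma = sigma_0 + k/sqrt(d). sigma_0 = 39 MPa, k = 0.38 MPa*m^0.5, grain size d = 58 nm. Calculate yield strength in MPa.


d = 58 nm = 5.8e-08 m
sqrt(d) = 0.0002408319
Hall-Petch contribution = k / sqrt(d) = 0.38 / 0.0002408319 = 1577.9 MPa
sigma = sigma_0 + k/sqrt(d) = 39 + 1577.9 = 1616.9 MPa

1616.9


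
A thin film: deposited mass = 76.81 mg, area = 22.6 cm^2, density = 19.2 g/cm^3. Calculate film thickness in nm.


Convert: m = 76.81 mg = 7.6810e-05 kg, A = 22.6 cm^2 = 2.2600e-03 m^2, rho = 19.2 g/cm^3 = 19200 kg/m^3
t = m / (A * rho)
t = 7.6810e-05 / (2.2600e-03 * 19200)
t = 1.7701e-06 m = 1770.1 nm

1770.1


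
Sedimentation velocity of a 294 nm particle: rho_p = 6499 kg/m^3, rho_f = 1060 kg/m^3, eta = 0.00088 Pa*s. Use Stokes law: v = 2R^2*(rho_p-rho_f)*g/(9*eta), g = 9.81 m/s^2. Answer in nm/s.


Radius R = 294/2 nm = 1.47e-07 m
Density difference = 6499 - 1060 = 5439 kg/m^3
v = 2 * R^2 * (rho_p - rho_f) * g / (9 * eta)
v = 2 * (1.47e-07)^2 * 5439 * 9.81 / (9 * 0.00088)
v = 2.91157e-07 m/s = 291.1572 nm/s

291.1572


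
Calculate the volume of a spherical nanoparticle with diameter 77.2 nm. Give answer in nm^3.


Radius r = 77.2/2 = 38.6 nm
Volume V = (4/3) * pi * r^3
V = (4/3) * pi * (38.6)^3
V = 240907.61 nm^3

240907.61


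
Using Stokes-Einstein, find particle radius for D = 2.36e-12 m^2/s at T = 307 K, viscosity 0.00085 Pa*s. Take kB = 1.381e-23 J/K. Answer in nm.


Stokes-Einstein: R = kB*T / (6*pi*eta*D)
R = 1.381e-23 * 307 / (6 * pi * 0.00085 * 2.36e-12)
R = 1.12124e-07 m = 112.12 nm

112.12


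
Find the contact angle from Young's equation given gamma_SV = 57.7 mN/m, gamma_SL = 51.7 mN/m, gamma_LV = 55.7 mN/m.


cos(theta) = (gamma_SV - gamma_SL) / gamma_LV
cos(theta) = (57.7 - 51.7) / 55.7
cos(theta) = 0.10772
theta = arccos(0.10772) = 83.82 degrees

83.82


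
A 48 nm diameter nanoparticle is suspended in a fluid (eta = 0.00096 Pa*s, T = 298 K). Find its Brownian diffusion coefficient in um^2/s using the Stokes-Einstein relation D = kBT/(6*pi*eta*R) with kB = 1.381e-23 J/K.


Radius R = 48/2 = 24 nm = 2.4e-08 m
D = kB*T / (6*pi*eta*R)
D = 1.381e-23 * 298 / (6 * pi * 0.00096 * 2.4e-08)
D = 9.47603e-12 m^2/s = 9.476 um^2/s

9.476


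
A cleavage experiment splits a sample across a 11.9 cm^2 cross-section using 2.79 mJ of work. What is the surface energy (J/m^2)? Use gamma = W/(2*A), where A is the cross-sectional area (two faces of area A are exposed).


Convert: A = 11.9 cm^2 = 0.00119 m^2, W = 2.79 mJ = 0.00279 J
Cleaving exposes two faces of area A, so total new surface = 2*A and gamma = W / (2*A)
gamma = 0.00279 / (2 * 0.00119)
gamma = 1.172 J/m^2

1.172


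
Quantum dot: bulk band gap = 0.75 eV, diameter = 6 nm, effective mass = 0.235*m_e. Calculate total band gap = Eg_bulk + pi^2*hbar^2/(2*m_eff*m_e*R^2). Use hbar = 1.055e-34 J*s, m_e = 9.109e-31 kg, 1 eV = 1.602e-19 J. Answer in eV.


Radius R = 6/2 nm = 3e-09 m
Confinement energy dE = pi^2 * hbar^2 / (2 * m_eff * m_e * R^2)
dE = pi^2 * (1.055e-34)^2 / (2 * 0.235 * 9.109e-31 * (3e-09)^2) J, divided by 1.602e-19 J/eV
dE = 0.178 eV
Total band gap = E_g(bulk) + dE = 0.75 + 0.178 = 0.928 eV

0.928


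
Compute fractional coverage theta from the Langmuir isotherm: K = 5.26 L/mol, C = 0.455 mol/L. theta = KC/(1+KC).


Langmuir isotherm: theta = K*C / (1 + K*C)
K*C = 5.26 * 0.455 = 2.3933
theta = 2.3933 / (1 + 2.3933) = 2.3933 / 3.3933
theta = 0.7053

0.7053


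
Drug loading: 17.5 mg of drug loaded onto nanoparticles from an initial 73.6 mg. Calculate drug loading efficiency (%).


Drug loading efficiency = (drug loaded / drug initial) * 100
DLE = 17.5 / 73.6 * 100
DLE = 0.2378 * 100
DLE = 23.78%

23.78


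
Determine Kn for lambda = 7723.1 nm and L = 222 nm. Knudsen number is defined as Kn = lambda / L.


Knudsen number Kn = lambda / L
Kn = 7723.1 / 222
Kn = 34.7887

34.7887


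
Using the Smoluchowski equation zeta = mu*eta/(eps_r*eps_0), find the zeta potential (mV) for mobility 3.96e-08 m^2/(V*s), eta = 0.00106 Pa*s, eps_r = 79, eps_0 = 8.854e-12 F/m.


Smoluchowski equation: zeta = mu * eta / (eps_r * eps_0)
zeta = 3.96e-08 * 0.00106 / (79 * 8.854e-12)
zeta = 0.060011 V = 60.01 mV

60.01


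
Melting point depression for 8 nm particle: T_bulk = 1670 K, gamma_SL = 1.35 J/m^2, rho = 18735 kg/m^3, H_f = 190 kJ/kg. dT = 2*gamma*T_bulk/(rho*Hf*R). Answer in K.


Radius R = 8/2 = 4 nm = 4e-09 m
Convert H_f = 190 kJ/kg = 190000 J/kg
dT = 2 * gamma_SL * T_bulk / (rho * H_f * R)
dT = 2 * 1.35 * 1670 / (18735 * 190000 * 4e-09)
dT = 316.7 K

316.7


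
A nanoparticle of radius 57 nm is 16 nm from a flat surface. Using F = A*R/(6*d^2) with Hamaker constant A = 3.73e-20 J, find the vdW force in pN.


Convert to SI: R = 57 nm = 5.7e-08 m, d = 16 nm = 1.6e-08 m
F = A * R / (6 * d^2)
F = 3.73e-20 * 5.7e-08 / (6 * (1.6e-08)^2)
F = 1.38418e-12 N = 1.384 pN

1.384


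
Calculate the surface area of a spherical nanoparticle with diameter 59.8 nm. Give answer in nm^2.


Radius r = 59.8/2 = 29.9 nm
Surface area SA = 4 * pi * r^2
SA = 4 * pi * (29.9)^2
SA = 11234.46 nm^2

11234.46


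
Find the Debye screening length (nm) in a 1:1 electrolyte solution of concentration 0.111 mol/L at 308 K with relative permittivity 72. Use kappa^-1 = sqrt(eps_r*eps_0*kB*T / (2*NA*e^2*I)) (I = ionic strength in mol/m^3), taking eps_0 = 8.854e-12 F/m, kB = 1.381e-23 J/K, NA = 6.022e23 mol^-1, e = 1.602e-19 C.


Ionic strength I = 0.111 * 1^2 * 1000 = 111 mol/m^3
kappa^-1 = sqrt(72 * 8.854e-12 * 1.381e-23 * 308 / (2 * 6.022e23 * (1.602e-19)^2 * 111))
kappa^-1 = 0.889 nm

0.889
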